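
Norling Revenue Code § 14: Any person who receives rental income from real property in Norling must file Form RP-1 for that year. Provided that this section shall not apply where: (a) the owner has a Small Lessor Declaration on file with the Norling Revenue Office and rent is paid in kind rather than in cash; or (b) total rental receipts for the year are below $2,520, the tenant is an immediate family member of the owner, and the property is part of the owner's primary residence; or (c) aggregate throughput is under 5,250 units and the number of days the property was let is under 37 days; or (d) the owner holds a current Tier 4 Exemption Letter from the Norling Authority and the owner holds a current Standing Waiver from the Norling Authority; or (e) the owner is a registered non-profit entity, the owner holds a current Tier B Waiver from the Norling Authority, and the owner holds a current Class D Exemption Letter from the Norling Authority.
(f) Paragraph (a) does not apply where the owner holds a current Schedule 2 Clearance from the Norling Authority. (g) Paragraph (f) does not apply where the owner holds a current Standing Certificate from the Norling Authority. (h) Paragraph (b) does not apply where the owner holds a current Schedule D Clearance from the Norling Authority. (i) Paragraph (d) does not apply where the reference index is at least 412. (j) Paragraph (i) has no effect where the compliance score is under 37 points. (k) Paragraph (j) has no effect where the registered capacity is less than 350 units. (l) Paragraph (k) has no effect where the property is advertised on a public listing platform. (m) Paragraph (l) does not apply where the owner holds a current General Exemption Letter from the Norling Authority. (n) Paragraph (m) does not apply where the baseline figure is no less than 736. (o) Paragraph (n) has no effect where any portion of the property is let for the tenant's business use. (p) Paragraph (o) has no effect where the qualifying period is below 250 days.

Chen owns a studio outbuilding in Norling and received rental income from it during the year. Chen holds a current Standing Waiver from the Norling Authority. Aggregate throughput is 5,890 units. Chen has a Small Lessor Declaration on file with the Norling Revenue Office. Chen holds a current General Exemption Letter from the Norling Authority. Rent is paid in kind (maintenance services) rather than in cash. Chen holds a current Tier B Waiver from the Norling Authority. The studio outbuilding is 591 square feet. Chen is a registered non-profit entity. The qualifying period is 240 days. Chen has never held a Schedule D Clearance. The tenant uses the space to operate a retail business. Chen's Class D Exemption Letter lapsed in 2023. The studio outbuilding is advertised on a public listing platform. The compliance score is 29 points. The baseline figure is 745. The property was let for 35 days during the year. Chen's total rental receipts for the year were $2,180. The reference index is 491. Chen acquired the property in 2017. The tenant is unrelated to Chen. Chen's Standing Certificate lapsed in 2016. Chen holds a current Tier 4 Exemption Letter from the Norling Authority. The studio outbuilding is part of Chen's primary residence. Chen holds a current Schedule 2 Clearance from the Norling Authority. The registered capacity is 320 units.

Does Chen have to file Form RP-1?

Exception (a)'s conditions are all satisfied: a Small Lessor Declaration is on file; rent is paid in kind. Turning to paragraphs (f)–(g): (f) operates — a current Schedule 2 Clearance is held. (g), which would lift (f), does not operate here — there is no Standing Certificate in force. So (a) is unavailable.
Exception (b) does not apply: the tenant is unrelated to the owner.
Exception (c) fails — aggregate throughput is 5,890 units, not under 5,250 units.
Exception (d)'s conditions are all satisfied: a current Tier 4 Exemption Letter is held; a current Standing Waiver is held. Considering the limiting provisions: (i) would limit (d) — the reference index is 491, meeting the 412 threshold — but (j) sets (i) aside: (j) operates against (i): the compliance score is 29 points, under the 37 points limit. (k) is engaged (the registered capacity is 320 units, less than the 350 units limit), but is displaced by (l): (l) operates against (k): the property is publicly advertised. (m) would limit (l) — a current General Exemption Letter is held — but (n) sets (m) aside: (n) is engaged — the baseline figure is 745, meeting the 736 threshold. (o) operates (the space is let for business use), but is set aside by (p): (p) operates against (o): the qualifying period is 240 days, below the 250 days limit. (d) remains available.
Exception (e) fails — the Class D Exemption Letter is not current.

No — exception (d) applies; Chen is not required to file Form RP-1.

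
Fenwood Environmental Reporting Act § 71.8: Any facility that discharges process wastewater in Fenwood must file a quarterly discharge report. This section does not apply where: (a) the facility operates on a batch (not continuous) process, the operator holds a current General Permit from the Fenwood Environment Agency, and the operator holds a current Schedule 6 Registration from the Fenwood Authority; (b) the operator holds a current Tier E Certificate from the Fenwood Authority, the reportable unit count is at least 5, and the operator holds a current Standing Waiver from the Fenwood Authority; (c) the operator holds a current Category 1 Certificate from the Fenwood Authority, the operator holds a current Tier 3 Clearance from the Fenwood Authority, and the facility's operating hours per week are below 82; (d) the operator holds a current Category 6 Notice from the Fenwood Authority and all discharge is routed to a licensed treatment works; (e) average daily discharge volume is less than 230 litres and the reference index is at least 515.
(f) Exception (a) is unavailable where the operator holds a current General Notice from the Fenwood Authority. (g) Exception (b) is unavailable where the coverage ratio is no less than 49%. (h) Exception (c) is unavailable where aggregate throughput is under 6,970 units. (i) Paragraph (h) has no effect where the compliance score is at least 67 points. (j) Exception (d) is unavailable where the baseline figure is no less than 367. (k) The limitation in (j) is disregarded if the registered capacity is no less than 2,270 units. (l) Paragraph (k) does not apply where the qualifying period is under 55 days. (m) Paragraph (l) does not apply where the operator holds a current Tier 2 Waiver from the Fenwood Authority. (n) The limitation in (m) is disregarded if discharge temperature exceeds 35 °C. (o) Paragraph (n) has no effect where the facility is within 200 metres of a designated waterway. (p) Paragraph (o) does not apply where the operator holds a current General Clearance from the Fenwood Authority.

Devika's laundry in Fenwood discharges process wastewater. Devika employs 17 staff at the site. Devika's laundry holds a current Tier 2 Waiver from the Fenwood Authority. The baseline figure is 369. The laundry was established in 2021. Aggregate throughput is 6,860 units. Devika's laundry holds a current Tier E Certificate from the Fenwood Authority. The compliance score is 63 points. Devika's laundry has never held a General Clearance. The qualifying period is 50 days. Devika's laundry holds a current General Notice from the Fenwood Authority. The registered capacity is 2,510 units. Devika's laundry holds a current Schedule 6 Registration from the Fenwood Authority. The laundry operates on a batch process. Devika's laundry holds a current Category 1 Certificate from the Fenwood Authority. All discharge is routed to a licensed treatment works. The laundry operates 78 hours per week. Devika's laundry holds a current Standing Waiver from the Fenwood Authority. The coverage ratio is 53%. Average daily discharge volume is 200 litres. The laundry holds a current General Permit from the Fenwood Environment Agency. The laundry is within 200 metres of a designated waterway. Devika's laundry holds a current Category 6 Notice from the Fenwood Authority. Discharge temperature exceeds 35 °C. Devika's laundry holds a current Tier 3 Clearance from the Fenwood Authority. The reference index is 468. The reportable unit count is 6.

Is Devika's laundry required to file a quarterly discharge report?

No — exception (d) applies; Devika's laundry is not required to file a quarterly discharge report.

All of (a)'s requirements are met (the facility operates on a batch process; a current General Permit is held; a current Schedule 6 Registration is held). However, paragraph (f) must be considered: (f) operates against (a): a current General Notice is held. Exception (a) does not apply.
Exception (b)'s conditions are all satisfied: a current Tier E Certificate is held; the reportable unit count is 6, meeting the 5 threshold; a current Standing Waiver is held. But applying paragraph (g): (g) operates against (b): the coverage ratio is 53%, meeting the 49% threshold. So (b) is unavailable.
Exception (c)'s conditions are all satisfied: a current Category 1 Certificate is held; a current Tier 3 Clearance is held; the facility's operating hours per week are 78, below the 82 limit. Turning to paragraphs (h)–(i): (h) operates against (c): aggregate throughput is 6,860 units, under the 6,970 units limit. (i), which would lift (h), is inapplicable — the compliance score is 63 points, short of 67 points. So (c) is unavailable.
All of (d)'s requirements are met (a current Category 6 Notice is held; discharge is routed to a licensed treatment works). Under paragraphs (j)–(p): (j) operates (the baseline figure is 369, meeting the 367 threshold), but is set aside by (k): (k) operates — the registered capacity is 2,510 units, meeting the 2,270 units threshold. (l) would limit (k) — the qualifying period is 50 days, under the 55 days limit — but (m) sets (l) aside: (m) is triggered — a current Tier 2 Waiver is held. (n) would limit (m) — discharge temperature exceeds 35 °C — but (o) sets (n) aside: (o) operates against (n): the laundry is within 200 m of a designated waterway. (p), which would lift (o), is not engaged — there is no General Clearance in force. (d) remains available.
Exception (e) does not apply: the reference index is 468, short of 515.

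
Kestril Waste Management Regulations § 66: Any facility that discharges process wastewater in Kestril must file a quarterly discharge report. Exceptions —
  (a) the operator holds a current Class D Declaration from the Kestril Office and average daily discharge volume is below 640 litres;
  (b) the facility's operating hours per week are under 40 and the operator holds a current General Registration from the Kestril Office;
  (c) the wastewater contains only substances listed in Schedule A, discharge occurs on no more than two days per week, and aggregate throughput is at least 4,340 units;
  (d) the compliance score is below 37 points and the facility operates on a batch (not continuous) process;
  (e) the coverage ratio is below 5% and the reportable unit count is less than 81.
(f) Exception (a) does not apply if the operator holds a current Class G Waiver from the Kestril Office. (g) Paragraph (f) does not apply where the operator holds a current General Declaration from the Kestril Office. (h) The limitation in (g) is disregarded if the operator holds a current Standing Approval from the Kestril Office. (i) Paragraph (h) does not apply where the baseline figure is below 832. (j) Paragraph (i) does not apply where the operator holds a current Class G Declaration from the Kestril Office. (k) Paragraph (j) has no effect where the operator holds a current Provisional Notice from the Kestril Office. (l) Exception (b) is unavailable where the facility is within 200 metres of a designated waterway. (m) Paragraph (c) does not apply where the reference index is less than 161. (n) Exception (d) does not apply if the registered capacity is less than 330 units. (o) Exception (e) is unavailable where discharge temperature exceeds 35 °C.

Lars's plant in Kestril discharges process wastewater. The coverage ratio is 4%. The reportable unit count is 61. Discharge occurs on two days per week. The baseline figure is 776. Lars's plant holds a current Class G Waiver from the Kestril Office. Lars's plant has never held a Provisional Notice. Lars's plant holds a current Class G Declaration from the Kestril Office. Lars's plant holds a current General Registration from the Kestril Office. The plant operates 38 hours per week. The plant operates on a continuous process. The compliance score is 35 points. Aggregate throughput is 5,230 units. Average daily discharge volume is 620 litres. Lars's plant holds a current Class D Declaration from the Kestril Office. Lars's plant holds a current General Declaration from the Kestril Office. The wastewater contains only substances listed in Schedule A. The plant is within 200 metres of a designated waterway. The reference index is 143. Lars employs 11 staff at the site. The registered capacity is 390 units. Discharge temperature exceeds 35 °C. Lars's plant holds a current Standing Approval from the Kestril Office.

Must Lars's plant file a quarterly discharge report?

Yes — Lars's plant must file a quarterly discharge report.

Exception (a) is satisfied on its face — a current Class D Declaration is held; average daily discharge volume is 620 litres, below the 640 litres limit. However, paragraphs (f)–(k) must be considered: (f) operates against (a): a current Class G Waiver is held. (g) is triggered (a current General Declaration is held), but yields to (h): (h) applies — a current Standing Approval is held. (i) would limit (h) — the baseline figure is 776, below the 832 limit — but (j) sets (i) aside: (j) operates against (i): a current Class G Declaration is held. (k), which would lift (j), is not engaged — the Provisional Notice is not current. So (a) is unavailable.
Exception (b): the facility's operating hours per week are 38, under the 40 limit; a current General Registration is held — every condition holds. Turning to paragraph (l): (l) operates against (b): the plant is within 200 m of a designated waterway. (b) is therefore removed.
All of (c)'s requirements are met (the wastewater is Schedule-A-only; discharge occurs on no more than two days per week; aggregate throughput is 5,230 units, meeting the 4,340 units threshold). But applying paragraph (m): (m) operates against (c): the reference index is 143, less than the 161 limit. Exception (c) does not apply.
Exception (d) requires that the facility operates on a batch (not continuous) process; but the facility operates on a continuous process, so (d) is unavailable.
Exception (e): the coverage ratio is 4%, below the 5% limit; the reportable unit count is 61, less than the 81 limit — every condition holds. Turning to paragraph (o): (o) operates against (e): discharge temperature exceeds 35 °C. (e) is therefore removed.
No exception is made out. Lars's plant falls within the general rule.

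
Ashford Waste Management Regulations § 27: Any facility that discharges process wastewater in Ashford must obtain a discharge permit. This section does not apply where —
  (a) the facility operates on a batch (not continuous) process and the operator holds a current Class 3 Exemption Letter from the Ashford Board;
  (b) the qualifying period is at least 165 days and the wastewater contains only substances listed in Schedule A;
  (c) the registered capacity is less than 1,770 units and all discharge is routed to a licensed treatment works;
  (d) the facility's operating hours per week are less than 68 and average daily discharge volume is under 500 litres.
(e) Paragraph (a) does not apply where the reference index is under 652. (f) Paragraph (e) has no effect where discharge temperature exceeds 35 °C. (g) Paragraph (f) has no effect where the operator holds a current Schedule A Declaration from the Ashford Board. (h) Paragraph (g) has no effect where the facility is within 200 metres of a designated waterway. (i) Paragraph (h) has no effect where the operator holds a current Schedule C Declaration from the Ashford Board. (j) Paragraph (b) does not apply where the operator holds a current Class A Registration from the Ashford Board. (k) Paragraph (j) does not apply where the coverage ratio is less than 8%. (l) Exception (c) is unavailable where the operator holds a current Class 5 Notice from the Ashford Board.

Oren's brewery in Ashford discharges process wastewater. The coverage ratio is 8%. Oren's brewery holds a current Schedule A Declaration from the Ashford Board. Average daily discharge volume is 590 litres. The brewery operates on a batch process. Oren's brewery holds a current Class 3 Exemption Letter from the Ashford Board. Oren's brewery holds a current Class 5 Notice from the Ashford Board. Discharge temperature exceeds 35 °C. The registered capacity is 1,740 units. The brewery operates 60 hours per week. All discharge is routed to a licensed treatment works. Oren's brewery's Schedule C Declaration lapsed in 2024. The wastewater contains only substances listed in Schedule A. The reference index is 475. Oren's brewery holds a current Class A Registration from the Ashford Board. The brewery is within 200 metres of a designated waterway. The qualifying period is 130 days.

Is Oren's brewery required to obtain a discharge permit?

Exception (a): the facility operates on a batch process; a current Class 3 Exemption Letter is held — every condition holds. Under paragraphs (e)–(i): (e) is triggered (the reference index is 475, under the 652 limit), but is itself disapplied by (f): (f) operates — discharge temperature exceeds 35 °C. (g) operates (a current Schedule A Declaration is held), but is set aside by (h): (h) applies — the brewery is within 200 m of a designated waterway. (i) is not engaged (no current Schedule C Declaration is held), so (h) stands. So (a) applies.
Exception (b) fails — the qualifying period is 130 days, short of 165 days.
Exception (c): the registered capacity is 1,740 units, less than the 1,770 units limit; discharge is routed to a licensed treatment works — every condition holds. Turning to paragraph (l): (l) is engaged — a current Class 5 Notice is held. Exception (c) does not apply.
Exception (d) requires that average daily discharge volume is under 500 litres; but average daily discharge volume is 590 litres, not under 500 litres, so (d) is unavailable.

No — exception (a) applies; Oren's brewery is not required to obtain a discharge permit.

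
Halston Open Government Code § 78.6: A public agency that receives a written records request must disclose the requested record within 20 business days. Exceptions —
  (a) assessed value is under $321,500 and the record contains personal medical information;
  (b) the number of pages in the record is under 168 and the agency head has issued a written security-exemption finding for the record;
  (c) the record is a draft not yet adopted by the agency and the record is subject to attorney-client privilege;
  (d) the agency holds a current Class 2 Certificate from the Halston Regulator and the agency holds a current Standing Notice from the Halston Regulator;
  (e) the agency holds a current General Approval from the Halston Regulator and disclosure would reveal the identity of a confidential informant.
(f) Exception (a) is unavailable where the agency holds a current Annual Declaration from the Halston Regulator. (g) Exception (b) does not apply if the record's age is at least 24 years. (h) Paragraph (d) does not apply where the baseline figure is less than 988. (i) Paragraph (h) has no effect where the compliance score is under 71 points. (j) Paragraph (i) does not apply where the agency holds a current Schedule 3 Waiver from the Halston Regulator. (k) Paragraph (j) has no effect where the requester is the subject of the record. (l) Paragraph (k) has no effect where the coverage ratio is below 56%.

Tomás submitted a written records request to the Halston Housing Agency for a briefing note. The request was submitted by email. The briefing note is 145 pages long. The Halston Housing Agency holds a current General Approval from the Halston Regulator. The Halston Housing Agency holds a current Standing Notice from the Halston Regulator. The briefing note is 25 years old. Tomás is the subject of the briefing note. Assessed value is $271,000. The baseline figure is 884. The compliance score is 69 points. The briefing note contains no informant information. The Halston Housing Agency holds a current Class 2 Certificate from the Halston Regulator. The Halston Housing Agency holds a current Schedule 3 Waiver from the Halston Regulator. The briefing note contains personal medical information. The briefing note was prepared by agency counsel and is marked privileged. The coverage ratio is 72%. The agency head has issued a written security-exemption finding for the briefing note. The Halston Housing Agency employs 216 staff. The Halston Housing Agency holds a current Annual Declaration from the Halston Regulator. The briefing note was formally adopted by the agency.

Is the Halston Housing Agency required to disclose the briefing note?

Exception (a)'s conditions are all satisfied: assessed value is $271,000, under the $321,500 limit; the briefing note contains personal medical information. But applying paragraph (f): (f) operates — a current Annual Declaration is held. Exception (a) does not apply.
Exception (b) is satisfied on its face — the number of pages in the record is 145, under the 168 limit; a written security-exemption finding has been issued. However, paragraph (g) must be considered: (g) is triggered — the record's age is 25 years, meeting the 24 years threshold. Exception (b) does not apply.
Exception (c) fails — the briefing note has been formally adopted.
Exception (d) is satisfied on its face — a current Class 2 Certificate is held; a current Standing Notice is held. As to paragraphs (h)–(l): (h) would limit (d) — the baseline figure is 884, less than the 988 limit — but (i) sets (h) aside: (i) applies — the compliance score is 69 points, under the 71 points limit. (j) is engaged (a current Schedule 3 Waiver is held), but is overridden by (k): (k) operates against (j): Tomás is the subject of the briefing note. (l), which would lift (k), is not engaged — the coverage ratio is 72%, not below 56%. So (d) applies.
Exception (e) fails — the briefing note contains no informant information.

No — exception (d) applies; the Halston Housing Agency is not required to disclose the briefing note.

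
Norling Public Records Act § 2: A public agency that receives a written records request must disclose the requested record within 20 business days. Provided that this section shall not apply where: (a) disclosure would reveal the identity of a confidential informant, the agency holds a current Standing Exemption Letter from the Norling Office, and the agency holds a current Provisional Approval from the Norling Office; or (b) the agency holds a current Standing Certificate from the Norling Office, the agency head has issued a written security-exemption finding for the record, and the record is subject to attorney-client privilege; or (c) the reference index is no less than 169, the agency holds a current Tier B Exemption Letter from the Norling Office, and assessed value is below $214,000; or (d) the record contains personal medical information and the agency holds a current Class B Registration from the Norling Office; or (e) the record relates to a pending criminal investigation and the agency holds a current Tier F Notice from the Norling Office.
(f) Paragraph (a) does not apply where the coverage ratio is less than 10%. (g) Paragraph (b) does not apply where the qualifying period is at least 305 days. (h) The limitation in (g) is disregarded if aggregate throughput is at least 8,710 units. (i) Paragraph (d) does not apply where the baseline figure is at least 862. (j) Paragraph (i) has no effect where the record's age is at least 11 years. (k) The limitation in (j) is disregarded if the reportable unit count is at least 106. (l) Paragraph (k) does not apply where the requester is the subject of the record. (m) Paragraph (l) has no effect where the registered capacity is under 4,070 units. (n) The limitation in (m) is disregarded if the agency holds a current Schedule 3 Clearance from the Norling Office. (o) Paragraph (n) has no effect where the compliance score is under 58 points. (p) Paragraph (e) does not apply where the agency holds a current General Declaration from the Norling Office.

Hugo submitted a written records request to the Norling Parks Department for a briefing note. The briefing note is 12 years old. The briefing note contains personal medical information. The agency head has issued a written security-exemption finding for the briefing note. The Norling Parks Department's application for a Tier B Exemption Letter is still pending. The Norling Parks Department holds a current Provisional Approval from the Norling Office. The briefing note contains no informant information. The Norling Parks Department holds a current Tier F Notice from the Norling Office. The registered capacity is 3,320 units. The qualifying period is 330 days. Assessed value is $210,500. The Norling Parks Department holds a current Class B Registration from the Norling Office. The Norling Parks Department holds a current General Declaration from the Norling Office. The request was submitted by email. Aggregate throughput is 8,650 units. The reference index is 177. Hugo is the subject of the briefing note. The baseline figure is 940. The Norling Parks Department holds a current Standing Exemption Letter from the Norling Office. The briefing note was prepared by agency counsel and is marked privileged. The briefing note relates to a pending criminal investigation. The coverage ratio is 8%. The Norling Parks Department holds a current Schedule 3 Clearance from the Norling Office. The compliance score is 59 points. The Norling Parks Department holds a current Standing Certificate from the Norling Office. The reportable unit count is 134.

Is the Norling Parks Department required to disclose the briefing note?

Exception (a) fails — the briefing note contains no informant information.
Exception (b)'s conditions are all satisfied: a current Standing Certificate is held; a written security-exemption finding has been issued; the briefing note is privileged. Turning to paragraphs (g)–(h): (g) operates against (b): the qualifying period is 330 days, meeting the 305 days threshold. (h), which would lift (g), is inapplicable — aggregate throughput is 8,650 units, short of 8,710 units. Exception (b) does not apply.
Exception (c) requires that the agency holds a current Tier B Exemption Letter from the Norling Office; but no current Tier B Exemption Letter is held, so (c) is unavailable.
All of (d)'s requirements are met (the briefing note contains personal medical information; a current Class B Registration is held). As to paragraphs (i)–(o): (i) would limit (d) — the baseline figure is 940, meeting the 862 threshold — but (j) sets (i) aside: (j) is triggered — the record's age is 12 years, meeting the 11 years threshold. (k) is triggered (the reportable unit count is 134, meeting the 106 threshold), but is set aside by (l): (l) operates against (k): Hugo is the subject of the briefing note. (m) would limit (l) — the registered capacity is 3,320 units, under the 4,070 units limit — but (n) sets (m) aside: (n) is engaged — a current Schedule 3 Clearance is held. (o), which would lift (n), is not engaged — the compliance score is 59 points, not under 58 points. Exception (d) stands.
Exception (e): the briefing note relates to a pending investigation; a current Tier F Notice is held — every condition holds. Turning to paragraph (p): (p) is engaged — a current General Declaration is held. So (e) is unavailable.

No — exception (d) applies; the Norling Parks Department is not required to disclose the briefing note.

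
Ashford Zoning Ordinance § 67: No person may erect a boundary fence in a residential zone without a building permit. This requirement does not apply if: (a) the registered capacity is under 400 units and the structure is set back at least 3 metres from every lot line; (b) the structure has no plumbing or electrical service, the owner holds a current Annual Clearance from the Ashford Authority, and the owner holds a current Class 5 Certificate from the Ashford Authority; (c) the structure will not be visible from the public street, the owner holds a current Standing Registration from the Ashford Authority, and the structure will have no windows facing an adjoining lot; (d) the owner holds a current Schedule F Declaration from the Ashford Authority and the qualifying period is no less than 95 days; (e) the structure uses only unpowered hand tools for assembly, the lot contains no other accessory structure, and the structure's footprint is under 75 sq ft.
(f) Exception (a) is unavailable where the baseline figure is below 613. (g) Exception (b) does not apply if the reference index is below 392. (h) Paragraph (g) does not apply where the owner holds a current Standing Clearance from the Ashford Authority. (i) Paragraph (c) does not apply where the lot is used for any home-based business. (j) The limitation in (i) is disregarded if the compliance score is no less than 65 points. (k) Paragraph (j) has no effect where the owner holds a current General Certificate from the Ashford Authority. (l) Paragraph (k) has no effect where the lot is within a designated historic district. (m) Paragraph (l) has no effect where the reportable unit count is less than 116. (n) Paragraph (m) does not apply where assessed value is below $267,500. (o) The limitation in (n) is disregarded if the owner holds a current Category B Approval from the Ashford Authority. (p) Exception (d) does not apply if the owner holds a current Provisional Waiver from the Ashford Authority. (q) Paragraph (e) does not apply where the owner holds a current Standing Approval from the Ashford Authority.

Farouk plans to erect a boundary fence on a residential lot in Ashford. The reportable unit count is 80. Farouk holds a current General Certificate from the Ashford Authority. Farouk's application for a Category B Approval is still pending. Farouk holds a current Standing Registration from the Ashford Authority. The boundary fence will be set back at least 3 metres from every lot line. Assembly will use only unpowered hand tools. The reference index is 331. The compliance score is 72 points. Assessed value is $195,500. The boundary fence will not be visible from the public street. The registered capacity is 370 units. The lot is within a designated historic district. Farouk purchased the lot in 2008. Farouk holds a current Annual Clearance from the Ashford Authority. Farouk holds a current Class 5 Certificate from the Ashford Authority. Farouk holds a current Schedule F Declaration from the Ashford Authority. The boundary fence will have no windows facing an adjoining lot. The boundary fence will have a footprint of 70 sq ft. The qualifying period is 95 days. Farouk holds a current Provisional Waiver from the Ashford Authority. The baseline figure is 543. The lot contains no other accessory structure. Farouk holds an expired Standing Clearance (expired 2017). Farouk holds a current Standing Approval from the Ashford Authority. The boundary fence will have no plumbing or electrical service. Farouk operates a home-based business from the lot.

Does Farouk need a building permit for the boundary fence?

No — exception (c) applies; Farouk does not need a building permit.

All of (a)'s requirements are met (the registered capacity is 370 units, under the 400 units limit; the setback is at least 3 m on every side). But: (f) operates — the baseline figure is 543, below the 613 limit. So (a) is unavailable.
All of (b)'s requirements are met (there is no plumbing or electrical service; a current Annual Clearance is held; a current Class 5 Certificate is held). Turning to paragraphs (g)–(h): (g) operates against (b): the reference index is 331, below the 392 limit. (h) does not operate here (there is no Standing Clearance in force), so (g) stands. (b) is therefore removed.
Exception (c) is satisfied on its face — the structure will not be visible from the street; a current Standing Registration is held; no windows face an adjoining lot. Applying paragraphs (i)–(o): (i) applies (a home-based business operates on the lot), but yields to (j): (j) operates — the compliance score is 72 points, meeting the 65 points threshold. (k) applies (a current General Certificate is held), but is itself disapplied by (l): (l) operates against (k): the lot is in a historic district. (m) is engaged (the reportable unit count is 80, less than the 116 limit), but is displaced by (n): (n) operates against (m): assessed value is $195,500, below the $267,500 limit. (o), which would lift (n), does not operate here — no current Category B Approval is held. Exception (c) stands.
Exception (d): a current Schedule F Declaration is held; the qualifying period is 95 days, meeting the 95 days threshold — every condition holds. Turning to paragraph (p): (p) applies — a current Provisional Waiver is held. Exception (d) does not apply.
All of (e)'s requirements are met (assembly uses only hand tools; the lot has no other accessory structure; the structure's footprint is 70 sq ft, under the 75 sq ft limit). But applying paragraph (q): (q) applies — a current Standing Approval is held. Exception (e) does not apply.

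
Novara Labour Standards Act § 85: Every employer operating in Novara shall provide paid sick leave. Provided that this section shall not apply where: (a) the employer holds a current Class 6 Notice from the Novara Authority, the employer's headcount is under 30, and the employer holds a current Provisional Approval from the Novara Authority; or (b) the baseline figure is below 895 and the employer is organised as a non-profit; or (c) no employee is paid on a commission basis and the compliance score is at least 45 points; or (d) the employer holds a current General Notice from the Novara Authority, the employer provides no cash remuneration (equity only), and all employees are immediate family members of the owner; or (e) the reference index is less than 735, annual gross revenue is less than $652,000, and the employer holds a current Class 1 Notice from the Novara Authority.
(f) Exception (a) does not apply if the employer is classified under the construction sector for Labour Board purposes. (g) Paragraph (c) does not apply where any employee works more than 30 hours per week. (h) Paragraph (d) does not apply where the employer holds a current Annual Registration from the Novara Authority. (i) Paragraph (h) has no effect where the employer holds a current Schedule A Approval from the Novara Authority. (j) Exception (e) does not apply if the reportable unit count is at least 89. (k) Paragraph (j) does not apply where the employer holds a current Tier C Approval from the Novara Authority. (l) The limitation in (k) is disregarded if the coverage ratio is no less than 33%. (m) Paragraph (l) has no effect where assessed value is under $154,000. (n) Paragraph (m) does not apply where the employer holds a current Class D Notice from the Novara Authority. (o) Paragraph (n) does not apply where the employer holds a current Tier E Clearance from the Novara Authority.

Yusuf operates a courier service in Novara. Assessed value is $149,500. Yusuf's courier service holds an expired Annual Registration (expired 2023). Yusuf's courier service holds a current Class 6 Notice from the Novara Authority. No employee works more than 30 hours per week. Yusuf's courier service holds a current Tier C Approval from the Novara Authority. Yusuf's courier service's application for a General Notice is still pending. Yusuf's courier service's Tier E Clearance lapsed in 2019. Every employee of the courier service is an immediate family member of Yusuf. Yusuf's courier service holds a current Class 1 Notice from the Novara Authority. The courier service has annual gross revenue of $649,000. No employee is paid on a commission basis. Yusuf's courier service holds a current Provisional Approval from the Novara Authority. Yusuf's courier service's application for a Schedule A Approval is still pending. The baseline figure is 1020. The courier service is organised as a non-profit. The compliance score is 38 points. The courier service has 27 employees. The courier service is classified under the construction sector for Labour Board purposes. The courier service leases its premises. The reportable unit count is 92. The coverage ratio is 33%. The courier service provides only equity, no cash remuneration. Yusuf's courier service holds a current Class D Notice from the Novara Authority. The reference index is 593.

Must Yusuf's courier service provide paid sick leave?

Yes — Yusuf's courier service must provide paid sick leave.

Exception (a): a current Class 6 Notice is held; the employer's headcount is 27, under the 30 limit; a current Provisional Approval is held — every condition holds. However, paragraph (f) must be considered: (f) is triggered — the courier service is classified under the construction sector. Exception (a) does not apply.
Exception (b) fails — the baseline figure is 1,020, not below 895.
Exception (c) fails — the compliance score is 38 points, short of 45 points.
Exception (d) does not apply: no current General Notice is held.
Exception (e)'s conditions are all satisfied: the reference index is 593, less than the 735 limit; annual gross revenue is $649,000, less than the $652,000 limit; a current Class 1 Notice is held. But applying paragraphs (j)–(o): (j) is triggered — the reportable unit count is 92, meeting the 89 threshold. (k) is engaged (a current Tier C Approval is held), but is displaced by (l): (l) applies — the coverage ratio is 33%, meeting the 33% threshold. (m) would limit (l) — assessed value is $149,500, under the $154,000 limit — but (n) sets (m) aside: (n) operates against (m): a current Class D Notice is held. (o) is inapplicable (the Tier E Clearance is not current), so (n) stands. So (e) is unavailable.
None of the exceptions is available; § 85 applies in full.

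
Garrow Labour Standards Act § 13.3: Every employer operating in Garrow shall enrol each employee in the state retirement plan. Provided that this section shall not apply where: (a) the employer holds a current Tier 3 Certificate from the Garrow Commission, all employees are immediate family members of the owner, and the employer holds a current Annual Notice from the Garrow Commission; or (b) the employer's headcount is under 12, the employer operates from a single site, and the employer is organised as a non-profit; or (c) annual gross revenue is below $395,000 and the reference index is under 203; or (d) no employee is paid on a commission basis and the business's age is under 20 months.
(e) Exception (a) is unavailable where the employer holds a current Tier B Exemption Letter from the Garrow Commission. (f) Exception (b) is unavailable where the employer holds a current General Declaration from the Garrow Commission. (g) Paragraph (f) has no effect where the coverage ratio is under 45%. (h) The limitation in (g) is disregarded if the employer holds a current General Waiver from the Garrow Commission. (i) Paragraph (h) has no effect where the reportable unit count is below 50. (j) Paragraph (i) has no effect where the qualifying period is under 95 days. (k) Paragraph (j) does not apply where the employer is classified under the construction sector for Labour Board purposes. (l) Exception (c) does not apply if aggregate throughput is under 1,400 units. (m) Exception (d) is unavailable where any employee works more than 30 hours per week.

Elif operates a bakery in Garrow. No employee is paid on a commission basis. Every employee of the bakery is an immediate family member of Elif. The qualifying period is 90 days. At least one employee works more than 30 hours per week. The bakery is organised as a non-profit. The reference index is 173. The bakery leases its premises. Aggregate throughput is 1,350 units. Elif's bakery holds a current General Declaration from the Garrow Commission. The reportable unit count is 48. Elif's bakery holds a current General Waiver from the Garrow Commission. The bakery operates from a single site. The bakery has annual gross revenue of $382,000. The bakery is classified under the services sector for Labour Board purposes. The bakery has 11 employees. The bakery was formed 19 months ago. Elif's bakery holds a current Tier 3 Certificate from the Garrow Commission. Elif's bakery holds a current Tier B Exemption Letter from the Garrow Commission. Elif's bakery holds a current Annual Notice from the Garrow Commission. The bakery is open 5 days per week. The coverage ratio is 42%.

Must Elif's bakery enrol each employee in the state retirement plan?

Yes — Elif's bakery must enrol each employee in the state retirement plan.

Exception (a): a current Tier 3 Certificate is held; every employee is an immediate family member; a current Annual Notice is held — every condition holds. Turning to paragraph (e): (e) operates against (a): a current Tier B Exemption Letter is held. (a) is therefore removed.
All of (b)'s requirements are met (the employer's headcount is 11, under the 12 limit; the employer operates from a single site; the employer is a non-profit). Turning to paragraphs (f)–(k): (f) applies — a current General Declaration is held. (g) would limit (f) — the coverage ratio is 42%, under the 45% limit — but (h) sets (g) aside: (h) is triggered — a current General Waiver is held. (i) is triggered (the reportable unit count is 48, below the 50 limit), but is overridden by (j): (j) applies — the qualifying period is 90 days, under the 95 days limit. (k) is not triggered (the bakery is classified under the services sector), so (j) stands. So (b) is unavailable.
Exception (c): annual gross revenue is $382,000, below the $395,000 limit; the reference index is 173, under the 203 limit — every condition holds. However, paragraph (l) must be considered: (l) operates — aggregate throughput is 1,350 units, under the 1,400 units limit. (c) is therefore removed.
Exception (d) is satisfied on its face — no employee is paid on commission; the business's age is 19 months, under the 20 months limit. However, paragraph (m) must be considered: (m) applies — at least one employee exceeds 30 hours/week. (d) is therefore removed.
Every exception is unavailable, so the rule governs.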